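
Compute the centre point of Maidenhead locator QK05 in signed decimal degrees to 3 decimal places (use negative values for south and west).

15.500, 141.000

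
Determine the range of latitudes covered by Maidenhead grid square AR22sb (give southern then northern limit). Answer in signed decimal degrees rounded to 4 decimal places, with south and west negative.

82.0417, 82.0833

Field A=0, R=17: +0·20° lon, +17·10° lat → SW at lon -180°, lat 80°.
Square 2, 2: +2·2° lon, +2·1° lat → SW at lon -176°, lat 82°.
Subsquare s=18, b=1: +18·0.0833333° lon, +1·0.0416667° lat → SW at lon -174.5°, lat 82.0417°.
Cell spans 0.0833333° lon × 0.0416667° lat.
south 82.0417, north 82.0833.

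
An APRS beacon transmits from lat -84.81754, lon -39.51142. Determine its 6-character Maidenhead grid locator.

HA05fe

Shift to the Maidenhead origin (180°W, 90°S): lon 140.4886, lat 5.1825.
Field: lon ⌊140.4886/20⌋ = 7 → H; lat ⌊5.1825/10⌋ = 0 → A.
Square: lon ⌊0.4886/2⌋ = 0; lat ⌊5.1825/1⌋ = 5.
Subsquare: lon ⌊0.4886/0.0833333⌋ = 5 → f; lat ⌊0.1825/0.0416667⌋ = 4 → e.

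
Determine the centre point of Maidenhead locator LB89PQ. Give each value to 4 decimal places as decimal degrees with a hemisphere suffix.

Field L=11, B=1: +11·20° lon, +1·10° lat → SW at lon 40°, lat -80°.
Square 8, 9: +8·2° lon, +9·1° lat → SW at lon 56°, lat -71°.
Subsquare p=15, q=16: +15·0.0833333° lon, +16·0.0416667° lat → SW at lon 57.25°, lat -70.3333°.
Cell spans 0.0833333° lon × 0.0416667° lat. Centre is SW corner plus half of each.
latitude 70.3125° S, longitude 57.2917° E.

70.3125° S, 57.2917° E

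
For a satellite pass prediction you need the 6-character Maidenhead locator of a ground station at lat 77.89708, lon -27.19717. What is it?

HQ67jv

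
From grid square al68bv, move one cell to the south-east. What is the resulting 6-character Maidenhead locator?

Longitude subsquare b = 1; +1 → 2 = c.
Latitude subsquare v = 21; −1 → 20 = u.

AL68cu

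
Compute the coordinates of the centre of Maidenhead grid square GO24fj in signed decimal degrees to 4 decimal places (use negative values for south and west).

54.3958, -55.5417

Field G=6, O=14: +6·20° lon, +14·10° lat → SW at lon -60°, lat 50°.
Square 2, 4: +2·2° lon, +4·1° lat → SW at lon -56°, lat 54°.
Subsquare f=5, j=9: +5·0.0833333° lon, +9·0.0416667° lat → SW at lon -55.5833°, lat 54.375°.
Cell spans 0.0833333° lon × 0.0416667° lat. Centre is SW corner plus half of each.
latitude 54.3958, longitude -55.5417.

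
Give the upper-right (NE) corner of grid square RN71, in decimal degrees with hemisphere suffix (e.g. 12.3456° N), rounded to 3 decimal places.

Field R=17, N=13: +17·20° lon, +13·10° lat → SW at lon 160°, lat 40°.
Square 7, 1: +7·2° lon, +1·1° lat → SW at lon 174°, lat 41°.
Cell spans 2° lon × 1° lat. NE corner is SW corner plus one full cell.
latitude 42.000° N, longitude 176.000° E.

42.000° N, 176.000° E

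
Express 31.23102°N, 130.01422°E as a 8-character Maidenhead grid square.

PM51af15

Offset from 180°W / 90°S: lon 310.01422°, lat 121.23102°.
Field: 310.01422/20 → 15 → P, 121.23102/10 → 12 → M; chars PM.
Square: 10.01422/2 → 5, 1.23102/1 → 1; chars 51.
Subsquare: 0.01422/0.0833333 → 0 → a, 0.23102/0.0416667 → 5 → f; chars af.
Extended square: 0.01422/0.00833333 → 1, 0.02269/0.00416667 → 5; chars 15.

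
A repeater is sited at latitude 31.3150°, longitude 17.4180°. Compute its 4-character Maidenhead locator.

Offset from 180°W / 90°S: lon 197.42°, lat 121.31°.
Field: 197.42/20 → 9 → J, 121.31/10 → 12 → M; chars JM.
Square: 17.42/2 → 8, 1.31/1 → 1; chars 81.

JM81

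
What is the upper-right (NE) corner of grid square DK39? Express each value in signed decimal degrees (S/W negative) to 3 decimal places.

Field D=3, K=10: +3·20° lon, +10·10° lat → SW at lon -120°, lat 10°.
Square 3, 9: +3·2° lon, +9·1° lat → SW at lon -114°, lat 19°.
Cell spans 2° lon × 1° lat. NE corner is SW corner plus one full cell.
latitude 20.000, longitude -112.000.

20.000, -112.000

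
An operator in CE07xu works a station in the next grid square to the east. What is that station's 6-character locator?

Longitude subsquare x = 23; +1 → 24, wraps to 0 = a, carry into square.
Longitude square 0; +1 → 1.
The latitude characters are unchanged.

CE17au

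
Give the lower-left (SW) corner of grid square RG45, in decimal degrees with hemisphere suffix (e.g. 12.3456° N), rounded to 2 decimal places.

25.00° S, 168.00° E

Field R=17, G=6: +17·20° lon, +6·10° lat → SW at lon 160°, lat -30°.
Square 4, 5: +4·2° lon, +5·1° lat → SW at lon 168°, lat -25°.
latitude 25.00° S, longitude 168.00° E.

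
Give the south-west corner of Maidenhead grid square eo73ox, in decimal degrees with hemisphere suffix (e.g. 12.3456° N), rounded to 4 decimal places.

Field E=4, O=14: +4·20° lon, +14·10° lat → SW at lon -100°, lat 50°.
Square 7, 3: +7·2° lon, +3·1° lat → SW at lon -86°, lat 53°.
Subsquare o=14, x=23: +14·0.0833333° lon, +23·0.0416667° lat → SW at lon -84.8333°, lat 53.9583°.
latitude 53.9583° N, longitude 84.8333° W.

53.9583° N, 84.8333° W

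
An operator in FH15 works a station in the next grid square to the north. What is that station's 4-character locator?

FH16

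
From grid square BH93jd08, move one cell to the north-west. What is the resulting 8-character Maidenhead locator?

BH93id99

Longitude extended square 0; −1 → -1, wraps to 9, carry into subsquare.
Longitude subsquare j = 9; −1 → 8 = i.
Latitude extended square 8; +1 → 9.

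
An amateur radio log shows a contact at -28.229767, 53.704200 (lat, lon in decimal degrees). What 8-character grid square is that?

LG61us44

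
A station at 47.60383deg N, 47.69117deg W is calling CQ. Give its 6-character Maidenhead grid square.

GN67do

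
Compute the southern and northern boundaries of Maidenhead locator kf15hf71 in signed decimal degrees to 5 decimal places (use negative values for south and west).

-34.78750, -34.78333

Field K=10, F=5: +10·20° lon, +5·10° lat → SW at lon 20°, lat -40°.
Square 1, 5: +1·2° lon, +5·1° lat → SW at lon 22°, lat -35°.
Subsquare h=7, f=5: +7·0.0833333° lon, +5·0.0416667° lat → SW at lon 22.5833°, lat -34.7917°.
Extended square 7, 1: +7·0.00833333° lon, +1·0.00416667° lat → SW at lon 22.6417°, lat -34.7875°.
Cell spans 0.00833333° lon × 0.00416667° lat.
south -34.78750, north -34.78333.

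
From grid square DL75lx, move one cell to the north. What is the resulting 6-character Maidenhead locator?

DL76la

Latitude subsquare x = 23; +1 → 24, wraps to 0 = a, carry into square.
Latitude square 5; +1 → 6.
The longitude characters are unchanged.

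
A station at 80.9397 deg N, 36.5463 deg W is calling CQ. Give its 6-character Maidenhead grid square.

HR10rw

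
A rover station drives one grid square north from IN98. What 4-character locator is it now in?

IN99

Latitude square 8; +1 → 9.
The longitude characters are unchanged.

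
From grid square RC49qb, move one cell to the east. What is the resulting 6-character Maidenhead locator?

RC49rb

Longitude subsquare q = 16; +1 → 17 = r.
The latitude characters are unchanged.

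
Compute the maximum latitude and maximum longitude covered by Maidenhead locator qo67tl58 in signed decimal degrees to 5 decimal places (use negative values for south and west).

Field Q=16, O=14: +16·20° lon, +14·10° lat → SW at lon 140°, lat 50°.
Square 6, 7: +6·2° lon, +7·1° lat → SW at lon 152°, lat 57°.
Subsquare t=19, l=11: +19·0.0833333° lon, +11·0.0416667° lat → SW at lon 153.583°, lat 57.4583°.
Extended square 5, 8: +5·0.00833333° lon, +8·0.00416667° lat → SW at lon 153.625°, lat 57.4917°.
Cell spans 0.00833333° lon × 0.00416667° lat. NE corner is SW corner plus one full cell.
latitude 57.49583, longitude 153.63333.

57.49583, 153.63333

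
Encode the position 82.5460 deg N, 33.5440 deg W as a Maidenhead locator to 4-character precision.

Shift to the Maidenhead origin (180°W, 90°S): lon 146.46, lat 172.55.
Field (20°×10°, letters A–R): 146.46/20 → 7 → H, 172.55/10 → 17 → R; chars HR.
Square (2°×1°, digits 0–9): 6.46/2 → 3, 2.55/1 → 2; chars 32.

HR32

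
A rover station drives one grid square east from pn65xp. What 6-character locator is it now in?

PN75ap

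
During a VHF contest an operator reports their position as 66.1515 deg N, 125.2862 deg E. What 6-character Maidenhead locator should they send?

PP26pd

Add 180° to longitude and 90° to latitude: 305.2862, 156.1515.
Field: lon ⌊305.2862/20⌋ = 15 → P; lat ⌊156.1515/10⌋ = 15 → P.
Square: lon ⌊5.2862/2⌋ = 2; lat ⌊6.1515/1⌋ = 6.
Subsquare: lon ⌊1.2862/0.0833333⌋ = 15 → p; lat ⌊0.1515/0.0416667⌋ = 3 → d.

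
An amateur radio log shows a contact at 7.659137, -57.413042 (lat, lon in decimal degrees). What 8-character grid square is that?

Shift to the Maidenhead origin (180°W, 90°S): lon 122.58696, lat 97.65914.
Field (20°×10°, letters A–R): 122.58696/20 → 6 → G, 97.65914/10 → 9 → J; chars GJ.
Square (2°×1°, digits 0–9): 2.58696/2 → 1, 7.65914/1 → 7; chars 17.
Subsquare (5′×2.5′, letters a–x): 0.58696/0.0833333 → 7 → h, 0.65914/0.0416667 → 15 → p; chars hp.
Extended square (30″×15″, digits 0–9): 0.00362/0.00833333 → 0, 0.03414/0.00416667 → 8; chars 08.

GJ17hp08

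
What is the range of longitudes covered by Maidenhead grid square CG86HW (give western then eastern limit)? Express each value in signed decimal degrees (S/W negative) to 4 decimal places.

-123.4167, -123.3333

Field C=2, G=6: +2·20° lon, +6·10° lat → SW at lon -140°, lat -30°.
Square 8, 6: +8·2° lon, +6·1° lat → SW at lon -124°, lat -24°.
Subsquare h=7, w=22: +7·0.0833333° lon, +22·0.0416667° lat → SW at lon -123.417°, lat -23.0833°.
Cell spans 0.0833333° lon × 0.0416667° lat.
west -123.4167, east -123.3333.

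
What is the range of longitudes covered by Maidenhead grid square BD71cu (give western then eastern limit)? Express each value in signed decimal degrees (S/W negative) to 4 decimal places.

-145.8333, -145.7500

Field B=1, D=3: +1·20° lon, +3·10° lat → SW at lon -160°, lat -60°.
Square 7, 1: +7·2° lon, +1·1° lat → SW at lon -146°, lat -59°.
Subsquare c=2, u=20: +2·0.0833333° lon, +20·0.0416667° lat → SW at lon -145.833°, lat -58.1667°.
Cell spans 0.0833333° lon × 0.0416667° lat.
west -145.8333, east -145.7500.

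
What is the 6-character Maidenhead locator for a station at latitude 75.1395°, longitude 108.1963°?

OQ45cd

Shift to the Maidenhead origin (180°W, 90°S): lon 288.1963, lat 165.1395.
Field (20°×10°, letters A–R): lon ⌊288.1963/20⌋ = 14 → O; lat ⌊165.1395/10⌋ = 16 → Q.
Square (2°×1°, digits 0–9): lon ⌊8.1963/2⌋ = 4; lat ⌊5.1395/1⌋ = 5.
Subsquare (5′×2.5′, letters a–x): lon ⌊0.1963/0.0833333⌋ = 2 → c; lat ⌊0.1395/0.0416667⌋ = 3 → d.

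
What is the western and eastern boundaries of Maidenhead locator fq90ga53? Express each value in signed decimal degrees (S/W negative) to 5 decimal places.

-61.45833, -61.45000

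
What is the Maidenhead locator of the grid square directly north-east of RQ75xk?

Longitude subsquare x = 23; +1 → 24, wraps to 0 = a, carry into square.
Longitude square 7; +1 → 8.
Latitude subsquare k = 10; +1 → 11 = l.

RQ85al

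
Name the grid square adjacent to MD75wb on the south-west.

Longitude subsquare w = 22; −1 → 21 = v.
Latitude subsquare b = 1; −1 → 0 = a.

MD75va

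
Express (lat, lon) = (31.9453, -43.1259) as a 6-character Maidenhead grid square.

GM81kw

Add 180° to longitude and 90° to latitude: 136.8741, 121.9453.
Field: 136.8741/20 → 6 → G, 121.9453/10 → 12 → M; chars GM.
Square: 16.8741/2 → 8, 1.9453/1 → 1; chars 81.
Subsquare: 0.8741/0.0833333 → 10 → k, 0.9453/0.0416667 → 22 → w; chars kw.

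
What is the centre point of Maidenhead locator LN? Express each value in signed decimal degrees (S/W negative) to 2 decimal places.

45.00, 50.00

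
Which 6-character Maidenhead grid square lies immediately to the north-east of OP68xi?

Longitude subsquare x = 23; +1 → 24, wraps to 0 = a, carry into square.
Longitude square 6; +1 → 7.
Latitude subsquare i = 8; +1 → 9 = j.

OP78aj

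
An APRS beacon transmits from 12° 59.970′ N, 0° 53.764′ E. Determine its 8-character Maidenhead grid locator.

Shift to the Maidenhead origin (180°W, 90°S): lon 180.89607, lat 102.99950.
Field (20°×10°, letters A–R): lon ⌊180.89607/20⌋ = 9 → J; lat ⌊102.99950/10⌋ = 10 → K.
Square (2°×1°, digits 0–9): lon ⌊0.89607/2⌋ = 0; lat ⌊2.99950/1⌋ = 2.
Subsquare (5′×2.5′, letters a–x): lon ⌊0.89607/0.0833333⌋ = 10 → k; lat ⌊0.99950/0.0416667⌋ = 23 → x.
Extended square (30″×15″, digits 0–9): lon ⌊0.06273/0.00833333⌋ = 7; lat ⌊0.04117/0.00416667⌋ = 9.

JK02kx79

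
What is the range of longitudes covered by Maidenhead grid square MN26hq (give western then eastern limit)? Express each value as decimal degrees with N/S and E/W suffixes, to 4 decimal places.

64.5833° E, 64.6667° E

Field M=12, N=13: +12·20° lon, +13·10° lat → SW at lon 60°, lat 40°.
Square 2, 6: +2·2° lon, +6·1° lat → SW at lon 64°, lat 46°.
Subsquare h=7, q=16: +7·0.0833333° lon, +16·0.0416667° lat → SW at lon 64.5833°, lat 46.6667°.
Cell spans 0.0833333° lon × 0.0416667° lat.
west 64.5833° E, east 64.6667° E.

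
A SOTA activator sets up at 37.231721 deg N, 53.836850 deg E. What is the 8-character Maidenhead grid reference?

LM67wf05

Shift to the Maidenhead origin (180°W, 90°S): lon 233.83685, lat 127.23172.
Field: lon ⌊233.83685/20⌋ = 11 → L; lat ⌊127.23172/10⌋ = 12 → M.
Square: lon ⌊13.83685/2⌋ = 6; lat ⌊7.23172/1⌋ = 7.
Subsquare: lon ⌊1.83685/0.0833333⌋ = 22 → w; lat ⌊0.23172/0.0416667⌋ = 5 → f.
Extended square: lon ⌊0.00352/0.00833333⌋ = 0; lat ⌊0.02339/0.00416667⌋ = 5.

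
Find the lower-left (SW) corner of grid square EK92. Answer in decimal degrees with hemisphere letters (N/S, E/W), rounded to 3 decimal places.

Field E=4, K=10: +4·20° lon, +10·10° lat → SW at lon -100°, lat 10°.
Square 9, 2: +9·2° lon, +2·1° lat → SW at lon -82°, lat 12°.
latitude 12.000° N, longitude 82.000° W.

12.000° N, 82.000° W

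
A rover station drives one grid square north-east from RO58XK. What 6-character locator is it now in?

RO68al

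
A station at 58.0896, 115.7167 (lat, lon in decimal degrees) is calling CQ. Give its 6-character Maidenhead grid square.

Add 180° to longitude and 90° to latitude: 295.7167, 148.0896.
Field: 295.7167/20 → 14 → O, 148.0896/10 → 14 → O; chars OO.
Square: 15.7167/2 → 7, 8.0896/1 → 8; chars 78.
Subsquare: 1.7167/0.0833333 → 20 → u, 0.0896/0.0416667 → 2 → c; chars uc.

OO78uc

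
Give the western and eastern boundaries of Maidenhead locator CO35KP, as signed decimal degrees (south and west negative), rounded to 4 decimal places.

-133.1667, -133.0833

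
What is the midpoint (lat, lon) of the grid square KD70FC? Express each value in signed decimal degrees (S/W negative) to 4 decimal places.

Field K=10, D=3: +10·20° lon, +3·10° lat → SW at lon 20°, lat -60°.
Square 7, 0: +7·2° lon, +0·1° lat → SW at lon 34°, lat -60°.
Subsquare f=5, c=2: +5·0.0833333° lon, +2·0.0416667° lat → SW at lon 34.4167°, lat -59.9167°.
Cell spans 0.0833333° lon × 0.0416667° lat. Centre is SW corner plus half of each.
latitude -59.8958, longitude 34.4583.

-59.8958, 34.4583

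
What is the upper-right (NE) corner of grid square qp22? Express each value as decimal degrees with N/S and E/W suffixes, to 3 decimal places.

63.000° N, 146.000° E

Field Q=16, P=15: +16·20° lon, +15·10° lat → SW at lon 140°, lat 60°.
Square 2, 2: +2·2° lon, +2·1° lat → SW at lon 144°, lat 62°.
Cell spans 2° lon × 1° lat. NE corner is SW corner plus one full cell.
latitude 63.000° N, longitude 146.000° E.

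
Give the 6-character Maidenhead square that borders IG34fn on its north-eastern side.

Longitude subsquare f = 5; +1 → 6 = g.
Latitude subsquare n = 13; +1 → 14 = o.

IG34go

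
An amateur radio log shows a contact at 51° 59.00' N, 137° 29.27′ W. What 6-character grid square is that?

Add 180° to longitude and 90° to latitude: 42.5122, 141.9833.
Field (20°×10°, letters A–R): lon ⌊42.5122/20⌋ = 2 → C; lat ⌊141.9833/10⌋ = 14 → O.
Square (2°×1°, digits 0–9): lon ⌊2.5122/2⌋ = 1; lat ⌊1.9833/1⌋ = 1.
Subsquare (5′×2.5′, letters a–x): lon ⌊0.5122/0.0833333⌋ = 6 → g; lat ⌊0.9833/0.0416667⌋ = 23 → x.

CO11gx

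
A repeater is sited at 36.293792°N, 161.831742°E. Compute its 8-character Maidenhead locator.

RM06vh90

Shift to the Maidenhead origin (180°W, 90°S): lon 341.83174, lat 126.29379.
Field: lon ⌊341.83174/20⌋ = 17 → R; lat ⌊126.29379/10⌋ = 12 → M.
Square: lon ⌊1.83174/2⌋ = 0; lat ⌊6.29379/1⌋ = 6.
Subsquare: lon ⌊1.83174/0.0833333⌋ = 21 → v; lat ⌊0.29379/0.0416667⌋ = 7 → h.
Extended square: lon ⌊0.08174/0.00833333⌋ = 9; lat ⌊0.00213/0.00416667⌋ = 0.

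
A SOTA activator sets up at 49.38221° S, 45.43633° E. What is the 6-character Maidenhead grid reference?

LE20ro

Shift to the Maidenhead origin (180°W, 90°S): lon 225.4363, lat 40.6178.
Field: 225.4363/20 → 11 → L, 40.6178/10 → 4 → E; chars LE.
Square: 5.4363/2 → 2, 0.6178/1 → 0; chars 20.
Subsquare: 1.4363/0.0833333 → 17 → r, 0.6178/0.0416667 → 14 → o; chars ro.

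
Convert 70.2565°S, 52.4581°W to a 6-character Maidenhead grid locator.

GB39sr

Shift to the Maidenhead origin (180°W, 90°S): lon 127.5419, lat 19.7435.
Field (20°×10°, letters A–R): lon ⌊127.5419/20⌋ = 6 → G; lat ⌊19.7435/10⌋ = 1 → B.
Square (2°×1°, digits 0–9): lon ⌊7.5419/2⌋ = 3; lat ⌊9.7435/1⌋ = 9.
Subsquare (5′×2.5′, letters a–x): lon ⌊1.5419/0.0833333⌋ = 18 → s; lat ⌊0.7435/0.0416667⌋ = 17 → r.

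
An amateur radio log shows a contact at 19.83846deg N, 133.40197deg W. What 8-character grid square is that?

CK39hu11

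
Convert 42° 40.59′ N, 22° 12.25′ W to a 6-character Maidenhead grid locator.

HN82vq

Shift to the Maidenhead origin (180°W, 90°S): lon 157.7958, lat 132.6765.
Field (20°×10°, letters A–R): 157.7958/20 → 7 → H, 132.6765/10 → 13 → N; chars HN.
Square (2°×1°, digits 0–9): 17.7958/2 → 8, 2.6765/1 → 2; chars 82.
Subsquare (5′×2.5′, letters a–x): 1.7958/0.0833333 → 21 → v, 0.6765/0.0416667 → 16 → q; chars vq.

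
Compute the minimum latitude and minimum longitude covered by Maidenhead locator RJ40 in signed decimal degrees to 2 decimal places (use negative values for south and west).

Field R=17, J=9: +17·20° lon, +9·10° lat → SW at lon 160°, lat 0°.
Square 4, 0: +4·2° lon, +0·1° lat → SW at lon 168°, lat 0°.
latitude 0.00, longitude 168.00.

0.00, 168.00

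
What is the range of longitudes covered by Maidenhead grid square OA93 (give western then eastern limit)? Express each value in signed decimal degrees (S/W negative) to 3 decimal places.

118.000, 120.000

Field O=14, A=0: +14·20° lon, +0·10° lat → SW at lon 100°, lat -90°.
Square 9, 3: +9·2° lon, +3·1° lat → SW at lon 118°, lat -87°.
Cell spans 2° lon × 1° lat.
west 118.000, east 120.000.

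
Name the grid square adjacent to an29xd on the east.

AN39ad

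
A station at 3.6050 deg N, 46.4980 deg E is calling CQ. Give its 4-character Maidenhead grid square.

Shift to the Maidenhead origin (180°W, 90°S): lon 226.50, lat 93.61.
Field: lon ⌊226.50/20⌋ = 11 → L; lat ⌊93.61/10⌋ = 9 → J.
Square: lon ⌊6.50/2⌋ = 3; lat ⌊3.61/1⌋ = 3.

LJ33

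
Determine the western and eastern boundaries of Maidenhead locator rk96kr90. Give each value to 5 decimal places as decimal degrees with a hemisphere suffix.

178.90833° E, 178.91667° E

Field R=17, K=10: +17·20° lon, +10·10° lat → SW at lon 160°, lat 10°.
Square 9, 6: +9·2° lon, +6·1° lat → SW at lon 178°, lat 16°.
Subsquare k=10, r=17: +10·0.0833333° lon, +17·0.0416667° lat → SW at lon 178.833°, lat 16.7083°.
Extended square 9, 0: +9·0.00833333° lon, +0·0.00416667° lat → SW at lon 178.908°, lat 16.7083°.
Cell spans 0.00833333° lon × 0.00416667° lat.
west 178.90833° E, east 178.91667° E.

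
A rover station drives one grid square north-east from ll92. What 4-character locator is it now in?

Longitude square 9; +1 → 10, wraps to 0, carry into field.
Longitude field L = 11; +1 → 12 = M.
Latitude square 2; +1 → 3.

ML03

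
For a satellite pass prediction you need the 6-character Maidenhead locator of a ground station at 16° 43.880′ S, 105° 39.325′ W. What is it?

DH73eg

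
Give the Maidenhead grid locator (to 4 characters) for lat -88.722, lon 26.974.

KA31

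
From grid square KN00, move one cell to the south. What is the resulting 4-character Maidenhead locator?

Latitude square 0; −1 → -1, wraps to 9, carry into field.
Latitude field N = 13; −1 → 12 = M.
The longitude characters are unchanged.

KM09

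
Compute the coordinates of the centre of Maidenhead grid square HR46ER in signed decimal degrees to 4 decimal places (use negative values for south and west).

86.7292, -31.6250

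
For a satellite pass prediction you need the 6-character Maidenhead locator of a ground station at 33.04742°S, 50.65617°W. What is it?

GF46qw

Offset from 180°W / 90°S: lon 129.3438°, lat 56.9526°.
Field: lon ⌊129.3438/20⌋ = 6 → G; lat ⌊56.9526/10⌋ = 5 → F.
Square: lon ⌊9.3438/2⌋ = 4; lat ⌊6.9526/1⌋ = 6.
Subsquare: lon ⌊1.3438/0.0833333⌋ = 16 → q; lat ⌊0.9526/0.0416667⌋ = 22 → w.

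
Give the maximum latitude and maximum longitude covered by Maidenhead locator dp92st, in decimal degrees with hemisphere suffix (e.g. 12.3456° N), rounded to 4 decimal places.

62.8333° N, 100.4167° W

Field D=3, P=15: +3·20° lon, +15·10° lat → SW at lon -120°, lat 60°.
Square 9, 2: +9·2° lon, +2·1° lat → SW at lon -102°, lat 62°.
Subsquare s=18, t=19: +18·0.0833333° lon, +19·0.0416667° lat → SW at lon -100.5°, lat 62.7917°.
Cell spans 0.0833333° lon × 0.0416667° lat. NE corner is SW corner plus one full cell.
latitude 62.8333° N, longitude 100.4167° W.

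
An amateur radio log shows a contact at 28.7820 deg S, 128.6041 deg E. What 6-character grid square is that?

Add 180° to longitude and 90° to latitude: 308.6041, 61.2180.
Field: 308.6041/20 → 15 → P, 61.2180/10 → 6 → G; chars PG.
Square: 8.6041/2 → 4, 1.2180/1 → 1; chars 41.
Subsquare: 0.6041/0.0833333 → 7 → h, 0.2180/0.0416667 → 5 → f; chars hf.

PG41hf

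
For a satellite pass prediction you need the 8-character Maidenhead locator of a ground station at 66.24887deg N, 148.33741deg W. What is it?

BP56tf99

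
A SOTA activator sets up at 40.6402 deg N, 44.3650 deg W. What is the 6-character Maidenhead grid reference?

Shift to the Maidenhead origin (180°W, 90°S): lon 135.6350, lat 130.6402.
Field: 135.6350/20 → 6 → G, 130.6402/10 → 13 → N; chars GN.
Square: 15.6350/2 → 7, 0.6402/1 → 0; chars 70.
Subsquare: 1.6350/0.0833333 → 19 → t, 0.6402/0.0416667 → 15 → p; chars tp.

GN70tp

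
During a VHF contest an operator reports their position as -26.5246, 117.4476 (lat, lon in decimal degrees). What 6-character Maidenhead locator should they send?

OG83rl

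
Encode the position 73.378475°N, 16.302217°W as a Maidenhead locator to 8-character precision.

Shift to the Maidenhead origin (180°W, 90°S): lon 163.69778, lat 163.37847.
Field: 163.69778/20 → 8 → I, 163.37847/10 → 16 → Q; chars IQ.
Square: 3.69778/2 → 1, 3.37847/1 → 3; chars 13.
Subsquare: 1.69778/0.0833333 → 20 → u, 0.37847/0.0416667 → 9 → j; chars uj.
Extended square: 0.03112/0.00833333 → 3, 0.00347/0.00416667 → 0; chars 30.

IQ13uj30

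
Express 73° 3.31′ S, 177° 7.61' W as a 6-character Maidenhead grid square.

AB16kw

Add 180° to longitude and 90° to latitude: 2.8732, 16.9448.
Field: lon ⌊2.8732/20⌋ = 0 → A; lat ⌊16.9448/10⌋ = 1 → B.
Square: lon ⌊2.8732/2⌋ = 1; lat ⌊6.9448/1⌋ = 6.
Subsquare: lon ⌊0.8732/0.0833333⌋ = 10 → k; lat ⌊0.9448/0.0416667⌋ = 22 → w.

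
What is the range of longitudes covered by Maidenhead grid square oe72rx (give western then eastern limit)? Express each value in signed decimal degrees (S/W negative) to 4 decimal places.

115.4167, 115.5000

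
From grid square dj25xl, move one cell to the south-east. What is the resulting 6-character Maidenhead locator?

DJ35ak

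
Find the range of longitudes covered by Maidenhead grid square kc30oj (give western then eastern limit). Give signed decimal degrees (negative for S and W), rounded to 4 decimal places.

27.1667, 27.2500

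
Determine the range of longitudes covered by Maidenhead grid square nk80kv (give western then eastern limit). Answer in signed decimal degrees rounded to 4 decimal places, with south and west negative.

Field N=13, K=10: +13·20° lon, +10·10° lat → SW at lon 80°, lat 10°.
Square 8, 0: +8·2° lon, +0·1° lat → SW at lon 96°, lat 10°.
Subsquare k=10, v=21: +10·0.0833333° lon, +21·0.0416667° lat → SW at lon 96.8333°, lat 10.875°.
Cell spans 0.0833333° lon × 0.0416667° lat.
west 96.8333, east 96.9167.

96.8333, 96.9167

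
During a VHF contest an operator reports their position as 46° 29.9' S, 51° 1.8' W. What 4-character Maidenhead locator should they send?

Add 180° to longitude and 90° to latitude: 128.97, 43.50.
Field: 128.97/20 → 6 → G, 43.50/10 → 4 → E; chars GE.
Square: 8.97/2 → 4, 3.50/1 → 3; chars 43.

GE43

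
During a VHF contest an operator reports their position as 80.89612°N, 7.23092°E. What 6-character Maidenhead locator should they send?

Shift to the Maidenhead origin (180°W, 90°S): lon 187.2309, lat 170.8961.
Field (20°×10°, letters A–R): 187.2309/20 → 9 → J, 170.8961/10 → 17 → R; chars JR.
Square (2°×1°, digits 0–9): 7.2309/2 → 3, 0.8961/1 → 0; chars 30.
Subsquare (5′×2.5′, letters a–x): 1.2309/0.0833333 → 14 → o, 0.8961/0.0416667 → 21 → v; chars ov.

JR30ov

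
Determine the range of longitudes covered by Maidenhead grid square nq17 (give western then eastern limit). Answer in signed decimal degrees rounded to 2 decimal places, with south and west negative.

82.00, 84.00

Field N=13, Q=16: +13·20° lon, +16·10° lat → SW at lon 80°, lat 70°.
Square 1, 7: +1·2° lon, +7·1° lat → SW at lon 82°, lat 77°.
Cell spans 2° lon × 1° lat.
west 82.00, east 84.00.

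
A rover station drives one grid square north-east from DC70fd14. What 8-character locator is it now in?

DC70fd25

Longitude extended square 1; +1 → 2.
Latitude extended square 4; +1 → 5.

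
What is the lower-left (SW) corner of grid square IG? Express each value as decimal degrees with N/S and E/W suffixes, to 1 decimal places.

30.0° S, 20.0° W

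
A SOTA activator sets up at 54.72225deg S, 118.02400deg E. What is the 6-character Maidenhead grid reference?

Offset from 180°W / 90°S: lon 298.0240°, lat 35.2777°.
Field: lon ⌊298.0240/20⌋ = 14 → O; lat ⌊35.2777/10⌋ = 3 → D.
Square: lon ⌊18.0240/2⌋ = 9; lat ⌊5.2777/1⌋ = 5.
Subsquare: lon ⌊0.0240/0.0833333⌋ = 0 → a; lat ⌊0.2777/0.0416667⌋ = 6 → g.

OD95ag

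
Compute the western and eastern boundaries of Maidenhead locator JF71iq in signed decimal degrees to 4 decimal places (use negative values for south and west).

14.6667, 14.7500

Field J=9, F=5: +9·20° lon, +5·10° lat → SW at lon 0°, lat -40°.
Square 7, 1: +7·2° lon, +1·1° lat → SW at lon 14°, lat -39°.
Subsquare i=8, q=16: +8·0.0833333° lon, +16·0.0416667° lat → SW at lon 14.6667°, lat -38.3333°.
Cell spans 0.0833333° lon × 0.0416667° lat.
west 14.6667, east 14.7500.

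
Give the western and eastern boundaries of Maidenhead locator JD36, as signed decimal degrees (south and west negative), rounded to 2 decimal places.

6.00, 8.00

Field J=9, D=3: +9·20° lon, +3·10° lat → SW at lon 0°, lat -60°.
Square 3, 6: +3·2° lon, +6·1° lat → SW at lon 6°, lat -54°.
Cell spans 2° lon × 1° lat.
west 6.00, east 8.00.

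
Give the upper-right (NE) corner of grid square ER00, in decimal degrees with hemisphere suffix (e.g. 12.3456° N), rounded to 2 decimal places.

81.00° N, 98.00° W

Field E=4, R=17: +4·20° lon, +17·10° lat → SW at lon -100°, lat 80°.
Square 0, 0: +0·2° lon, +0·1° lat → SW at lon -100°, lat 80°.
Cell spans 2° lon × 1° lat. NE corner is SW corner plus one full cell.
latitude 81.00° N, longitude 98.00° W.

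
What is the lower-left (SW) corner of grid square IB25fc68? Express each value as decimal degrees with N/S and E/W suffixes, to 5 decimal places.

Field I=8, B=1: +8·20° lon, +1·10° lat → SW at lon -20°, lat -80°.
Square 2, 5: +2·2° lon, +5·1° lat → SW at lon -16°, lat -75°.
Subsquare f=5, c=2: +5·0.0833333° lon, +2·0.0416667° lat → SW at lon -15.5833°, lat -74.9167°.
Extended square 6, 8: +6·0.00833333° lon, +8·0.00416667° lat → SW at lon -15.5333°, lat -74.8833°.
latitude 74.88333° S, longitude 15.53333° W.

74.88333° S, 15.53333° W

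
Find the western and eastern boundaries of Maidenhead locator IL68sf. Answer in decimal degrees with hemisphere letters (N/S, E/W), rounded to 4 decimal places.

6.5000° W, 6.4167° W

Field I=8, L=11: +8·20° lon, +11·10° lat → SW at lon -20°, lat 20°.
Square 6, 8: +6·2° lon, +8·1° lat → SW at lon -8°, lat 28°.
Subsquare s=18, f=5: +18·0.0833333° lon, +5·0.0416667° lat → SW at lon -6.5°, lat 28.2083°.
Cell spans 0.0833333° lon × 0.0416667° lat.
west 6.5000° W, east 6.4167° W.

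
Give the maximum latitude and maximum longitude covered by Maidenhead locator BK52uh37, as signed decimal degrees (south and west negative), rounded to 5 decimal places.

12.32500, -148.30000

Field B=1, K=10: +1·20° lon, +10·10° lat → SW at lon -160°, lat 10°.
Square 5, 2: +5·2° lon, +2·1° lat → SW at lon -150°, lat 12°.
Subsquare u=20, h=7: +20·0.0833333° lon, +7·0.0416667° lat → SW at lon -148.333°, lat 12.2917°.
Extended square 3, 7: +3·0.00833333° lon, +7·0.00416667° lat → SW at lon -148.308°, lat 12.3208°.
Cell spans 0.00833333° lon × 0.00416667° lat. NE corner is SW corner plus one full cell.
latitude 12.32500, longitude -148.30000.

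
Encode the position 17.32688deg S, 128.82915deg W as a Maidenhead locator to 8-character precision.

CH52oq01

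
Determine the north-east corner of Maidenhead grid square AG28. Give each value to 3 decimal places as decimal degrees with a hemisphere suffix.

21.000° S, 174.000° W

Field A=0, G=6: +0·20° lon, +6·10° lat → SW at lon -180°, lat -30°.
Square 2, 8: +2·2° lon, +8·1° lat → SW at lon -176°, lat -22°.
Cell spans 2° lon × 1° lat. NE corner is SW corner plus one full cell.
latitude 21.000° S, longitude 174.000° W.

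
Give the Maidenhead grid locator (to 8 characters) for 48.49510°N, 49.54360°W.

Offset from 180°W / 90°S: lon 130.45640°, lat 138.49510°.
Field: lon ⌊130.45640/20⌋ = 6 → G; lat ⌊138.49510/10⌋ = 13 → N.
Square: lon ⌊10.45640/2⌋ = 5; lat ⌊8.49510/1⌋ = 8.
Subsquare: lon ⌊0.45640/0.0833333⌋ = 5 → f; lat ⌊0.49510/0.0416667⌋ = 11 → l.
Extended square: lon ⌊0.03973/0.00833333⌋ = 4; lat ⌊0.03677/0.00416667⌋ = 8.

GN58fl48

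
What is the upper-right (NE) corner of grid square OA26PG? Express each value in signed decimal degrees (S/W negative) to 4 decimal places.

-83.7083, 105.3333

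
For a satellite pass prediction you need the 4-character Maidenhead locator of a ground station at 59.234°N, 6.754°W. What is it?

IO69

Shift to the Maidenhead origin (180°W, 90°S): lon 173.25, lat 149.23.
Field: lon ⌊173.25/20⌋ = 8 → I; lat ⌊149.23/10⌋ = 14 → O.
Square: lon ⌊13.25/2⌋ = 6; lat ⌊9.23/1⌋ = 9.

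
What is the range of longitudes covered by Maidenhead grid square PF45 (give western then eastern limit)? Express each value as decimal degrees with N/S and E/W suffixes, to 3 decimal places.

128.000° E, 130.000° E

Field P=15, F=5: +15·20° lon, +5·10° lat → SW at lon 120°, lat -40°.
Square 4, 5: +4·2° lon, +5·1° lat → SW at lon 128°, lat -35°.
Cell spans 2° lon × 1° lat.
west 128.000° E, east 130.000° E.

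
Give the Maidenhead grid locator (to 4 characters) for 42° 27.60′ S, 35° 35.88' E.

KE77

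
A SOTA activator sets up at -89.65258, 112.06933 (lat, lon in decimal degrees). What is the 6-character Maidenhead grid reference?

OA60ai

Shift to the Maidenhead origin (180°W, 90°S): lon 292.0693, lat 0.3474.
Field (20°×10°, letters A–R): 292.0693/20 → 14 → O, 0.3474/10 → 0 → A; chars OA.
Square (2°×1°, digits 0–9): 12.0693/2 → 6, 0.3474/1 → 0; chars 60.
Subsquare (5′×2.5′, letters a–x): 0.0693/0.0833333 → 0 → a, 0.3474/0.0416667 → 8 → i; chars ai.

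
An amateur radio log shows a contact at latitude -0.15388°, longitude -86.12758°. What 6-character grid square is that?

EI69wu

Add 180° to longitude and 90° to latitude: 93.8724, 89.8461.
Field (20°×10°, letters A–R): 93.8724/20 → 4 → E, 89.8461/10 → 8 → I; chars EI.
Square (2°×1°, digits 0–9): 13.8724/2 → 6, 9.8461/1 → 9; chars 69.
Subsquare (5′×2.5′, letters a–x): 1.8724/0.0833333 → 22 → w, 0.8461/0.0416667 → 20 → u; chars wu.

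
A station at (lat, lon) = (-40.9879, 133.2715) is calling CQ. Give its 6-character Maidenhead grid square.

Offset from 180°W / 90°S: lon 313.2715°, lat 49.0121°.
Field: 313.2715/20 → 15 → P, 49.0121/10 → 4 → E; chars PE.
Square: 13.2715/2 → 6, 9.0121/1 → 9; chars 69.
Subsquare: 1.2715/0.0833333 → 15 → p, 0.0121/0.0416667 → 0 → a; chars pa.

PE69pa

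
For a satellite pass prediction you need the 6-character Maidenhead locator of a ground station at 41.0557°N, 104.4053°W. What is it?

Offset from 180°W / 90°S: lon 75.5947°, lat 131.0557°.
Field (20°×10°, letters A–R): lon ⌊75.5947/20⌋ = 3 → D; lat ⌊131.0557/10⌋ = 13 → N.
Square (2°×1°, digits 0–9): lon ⌊15.5947/2⌋ = 7; lat ⌊1.0557/1⌋ = 1.
Subsquare (5′×2.5′, letters a–x): lon ⌊1.5947/0.0833333⌋ = 19 → t; lat ⌊0.0557/0.0416667⌋ = 1 → b.

DN71tb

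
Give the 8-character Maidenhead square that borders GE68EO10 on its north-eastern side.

Longitude extended square 1; +1 → 2.
Latitude extended square 0; +1 → 1.

GE68eo21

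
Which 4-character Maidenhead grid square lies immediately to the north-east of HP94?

IP05

Longitude square 9; +1 → 10, wraps to 0, carry into field.
Longitude field H = 7; +1 → 8 = I.
Latitude square 4; +1 → 5.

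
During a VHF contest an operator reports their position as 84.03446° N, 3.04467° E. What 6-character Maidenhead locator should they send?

JR14ma

Offset from 180°W / 90°S: lon 183.0447°, lat 174.0345°.
Field: 183.0447/20 → 9 → J, 174.0345/10 → 17 → R; chars JR.
Square: 3.0447/2 → 1, 4.0345/1 → 4; chars 14.
Subsquare: 1.0447/0.0833333 → 12 → m, 0.0345/0.0416667 → 0 → a; chars ma.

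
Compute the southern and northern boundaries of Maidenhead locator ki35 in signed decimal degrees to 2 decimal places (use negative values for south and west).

Field K=10, I=8: +10·20° lon, +8·10° lat → SW at lon 20°, lat -10°.
Square 3, 5: +3·2° lon, +5·1° lat → SW at lon 26°, lat -5°.
Cell spans 2° lon × 1° lat.
south -5.00, north -4.00.

-5.00, -4.00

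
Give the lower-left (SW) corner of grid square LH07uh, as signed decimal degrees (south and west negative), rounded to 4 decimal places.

Field L=11, H=7: +11·20° lon, +7·10° lat → SW at lon 40°, lat -20°.
Square 0, 7: +0·2° lon, +7·1° lat → SW at lon 40°, lat -13°.
Subsquare u=20, h=7: +20·0.0833333° lon, +7·0.0416667° lat → SW at lon 41.6667°, lat -12.7083°.
latitude -12.7083, longitude 41.6667.

-12.7083, 41.6667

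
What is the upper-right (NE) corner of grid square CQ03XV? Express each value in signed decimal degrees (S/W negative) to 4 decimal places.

73.9167, -138.0000

Field C=2, Q=16: +2·20° lon, +16·10° lat → SW at lon -140°, lat 70°.
Square 0, 3: +0·2° lon, +3·1° lat → SW at lon -140°, lat 73°.
Subsquare x=23, v=21: +23·0.0833333° lon, +21·0.0416667° lat → SW at lon -138.083°, lat 73.875°.
Cell spans 0.0833333° lon × 0.0416667° lat. NE corner is SW corner plus one full cell.
latitude 73.9167, longitude -138.0000.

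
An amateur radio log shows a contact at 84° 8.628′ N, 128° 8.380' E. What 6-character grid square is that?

PR44bd

Shift to the Maidenhead origin (180°W, 90°S): lon 308.1397, lat 174.1438.
Field (20°×10°, letters A–R): lon ⌊308.1397/20⌋ = 15 → P; lat ⌊174.1438/10⌋ = 17 → R.
Square (2°×1°, digits 0–9): lon ⌊8.1397/2⌋ = 4; lat ⌊4.1438/1⌋ = 4.
Subsquare (5′×2.5′, letters a–x): lon ⌊0.1397/0.0833333⌋ = 1 → b; lat ⌊0.1438/0.0416667⌋ = 3 → d.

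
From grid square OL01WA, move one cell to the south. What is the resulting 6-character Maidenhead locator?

OL00wx

Latitude subsquare a = 0; −1 → -1, wraps to 23 = x, carry into square.
Latitude square 1; −1 → 0.
The longitude characters are unchanged.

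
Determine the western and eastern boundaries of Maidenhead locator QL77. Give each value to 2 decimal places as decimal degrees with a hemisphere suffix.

Field Q=16, L=11: +16·20° lon, +11·10° lat → SW at lon 140°, lat 20°.
Square 7, 7: +7·2° lon, +7·1° lat → SW at lon 154°, lat 27°.
Cell spans 2° lon × 1° lat.
west 154.00° E, east 156.00° E.

154.00° E, 156.00° E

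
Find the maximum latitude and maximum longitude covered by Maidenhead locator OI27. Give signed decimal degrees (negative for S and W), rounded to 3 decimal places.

Field O=14, I=8: +14·20° lon, +8·10° lat → SW at lon 100°, lat -10°.
Square 2, 7: +2·2° lon, +7·1° lat → SW at lon 104°, lat -3°.
Cell spans 2° lon × 1° lat. NE corner is SW corner plus one full cell.
latitude -2.000, longitude 106.000.

-2.000, 106.000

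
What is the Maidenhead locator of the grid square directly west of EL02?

DL92

Longitude square 0; −1 → -1, wraps to 9, carry into field.
Longitude field E = 4; −1 → 3 = D.
The latitude characters are unchanged.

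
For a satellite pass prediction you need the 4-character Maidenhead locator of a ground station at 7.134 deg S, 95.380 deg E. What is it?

NI72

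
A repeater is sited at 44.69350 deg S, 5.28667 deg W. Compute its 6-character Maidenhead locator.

IE75ih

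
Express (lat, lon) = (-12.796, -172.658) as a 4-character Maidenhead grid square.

Add 180° to longitude and 90° to latitude: 7.34, 77.20.
Field (20°×10°, letters A–R): lon ⌊7.34/20⌋ = 0 → A; lat ⌊77.20/10⌋ = 7 → H.
Square (2°×1°, digits 0–9): lon ⌊7.34/2⌋ = 3; lat ⌊7.20/1⌋ = 7.

AH37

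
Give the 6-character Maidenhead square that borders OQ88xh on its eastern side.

OQ98ah

Longitude subsquare x = 23; +1 → 24, wraps to 0 = a, carry into square.
Longitude square 8; +1 → 9.
The latitude characters are unchanged.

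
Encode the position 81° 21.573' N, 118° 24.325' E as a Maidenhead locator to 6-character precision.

Shift to the Maidenhead origin (180°W, 90°S): lon 298.4054, lat 171.3596.
Field (20°×10°, letters A–R): lon ⌊298.4054/20⌋ = 14 → O; lat ⌊171.3596/10⌋ = 17 → R.
Square (2°×1°, digits 0–9): lon ⌊18.4054/2⌋ = 9; lat ⌊1.3596/1⌋ = 1.
Subsquare (5′×2.5′, letters a–x): lon ⌊0.4054/0.0833333⌋ = 4 → e; lat ⌊0.3596/0.0416667⌋ = 8 → i.

OR91ei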